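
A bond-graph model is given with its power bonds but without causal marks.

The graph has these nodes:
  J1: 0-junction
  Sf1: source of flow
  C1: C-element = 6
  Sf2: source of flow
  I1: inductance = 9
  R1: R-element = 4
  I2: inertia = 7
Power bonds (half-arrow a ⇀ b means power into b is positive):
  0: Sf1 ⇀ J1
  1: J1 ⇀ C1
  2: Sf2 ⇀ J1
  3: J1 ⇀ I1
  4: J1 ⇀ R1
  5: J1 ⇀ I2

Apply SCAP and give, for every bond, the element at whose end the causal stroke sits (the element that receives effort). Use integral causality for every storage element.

#0 |Sf1  (source Sf1 imposes f)
#2 |Sf2  (Sf2 fixes flow; stroke at Sf2)
#1 |J1  (C1: C, integral causality)
#3 |I1  (0-jn J1 has e-setter on 1)
#4 |R1  (J1: bond 1 brought effort, rest push out)
#5 |I2  (common-e at J1 fixed by 1)

b0 stroke→Sf1
b1 stroke→J1
b2 stroke→Sf2
b3 stroke→I1
b4 stroke→R1
b5 stroke→I2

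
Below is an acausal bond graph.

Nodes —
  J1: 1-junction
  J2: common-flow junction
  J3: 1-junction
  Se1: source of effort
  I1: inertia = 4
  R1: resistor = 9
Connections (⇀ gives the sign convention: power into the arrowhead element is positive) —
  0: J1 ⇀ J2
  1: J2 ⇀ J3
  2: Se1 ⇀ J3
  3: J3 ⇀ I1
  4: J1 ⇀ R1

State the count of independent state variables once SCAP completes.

1  (I1 all integral)

bond 2 stroke→J3  (Se1 (Se) sets effort on bond)
bond 3 stroke→I1  (I1: I, integral causality)
bond 1 stroke→J3  (1-jn J3 has f-setter on 3)
bond 0 stroke→J2  (J2: bond 1 brought flow, rest push out)
bond 4 stroke→J1  (common-f at J1 fixed by 0)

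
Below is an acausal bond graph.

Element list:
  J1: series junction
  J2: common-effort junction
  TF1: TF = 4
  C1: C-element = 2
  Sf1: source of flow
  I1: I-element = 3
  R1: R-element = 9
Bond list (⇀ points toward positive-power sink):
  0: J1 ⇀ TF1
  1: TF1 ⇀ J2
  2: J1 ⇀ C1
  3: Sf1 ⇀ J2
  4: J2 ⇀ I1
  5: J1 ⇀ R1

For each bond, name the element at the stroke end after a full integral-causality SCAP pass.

b0 stroke at TF1
b1 stroke at J2
b2 stroke at J1
b3 stroke at Sf1
b4 stroke at I1
b5 stroke at J1

bond 3 stroke at Sf1  (Sf1 fixes flow; stroke at Sf1)
bond 2 stroke at J1  (prefer integral on C1)
bond 4 stroke at I1  (I1 integral (f out))
bond 1 stroke at J2  (only one effort-in slot at J2)
bond 0 stroke at TF1  (TF1 one-in-one-out from 1)
bond 5 stroke at J1  (J1: bond 0 brought flow, rest push out)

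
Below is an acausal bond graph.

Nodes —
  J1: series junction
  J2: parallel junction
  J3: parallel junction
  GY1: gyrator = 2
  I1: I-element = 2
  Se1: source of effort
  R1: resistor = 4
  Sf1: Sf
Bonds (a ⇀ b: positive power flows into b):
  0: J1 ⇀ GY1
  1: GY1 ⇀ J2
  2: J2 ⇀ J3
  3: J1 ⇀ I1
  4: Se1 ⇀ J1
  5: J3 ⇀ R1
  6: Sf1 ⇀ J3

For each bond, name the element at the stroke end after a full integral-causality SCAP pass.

β4 →J1  (source Se1 imposes e)
β6 →Sf1  (Sf1 fixes flow; stroke at Sf1)
β3 →I1  (I1: I, integral causality)
β0 →J1  (J1: bond 3 brought flow, rest push out)
β1 →J2  (through GY1, causality inverts; strokes same side of GY1)
β2 →J3  (J2: bond 1 brought effort, rest push out)
β5 →R1  (J3: bond 2 brought effort, rest push out)

β0 stroke→J1
β1 stroke→J2
β2 stroke→J3
β3 stroke→I1
β4 stroke→J1
β5 stroke→R1
β6 stroke→Sf1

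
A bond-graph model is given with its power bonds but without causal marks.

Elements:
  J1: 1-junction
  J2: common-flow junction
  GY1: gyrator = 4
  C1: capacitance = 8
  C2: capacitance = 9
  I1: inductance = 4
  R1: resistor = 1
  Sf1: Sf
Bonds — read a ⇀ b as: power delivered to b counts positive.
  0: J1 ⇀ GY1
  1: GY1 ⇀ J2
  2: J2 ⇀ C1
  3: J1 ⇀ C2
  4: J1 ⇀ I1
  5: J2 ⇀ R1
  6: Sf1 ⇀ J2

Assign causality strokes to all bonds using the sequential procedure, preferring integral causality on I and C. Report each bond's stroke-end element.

β6 |Sf1  (Sf1 fixes flow; stroke at Sf1)
β1 |J2  (1-jn J2 has f-setter on 6)
β2 |J2  (1-jn J2 has f-setter on 6)
β5 |J2  (J2 flow already set via bond 6)
β0 |J1  (GY1: gyrator matches bond 1)
β3 |J1  (C2: C, integral causality)
β4 |I1  (J1: last free bond brings flow in)

bond 0 stroke at J1
bond 1 stroke at J2
bond 2 stroke at J2
bond 3 stroke at J1
bond 4 stroke at I1
bond 5 stroke at J2
bond 6 stroke at Sf1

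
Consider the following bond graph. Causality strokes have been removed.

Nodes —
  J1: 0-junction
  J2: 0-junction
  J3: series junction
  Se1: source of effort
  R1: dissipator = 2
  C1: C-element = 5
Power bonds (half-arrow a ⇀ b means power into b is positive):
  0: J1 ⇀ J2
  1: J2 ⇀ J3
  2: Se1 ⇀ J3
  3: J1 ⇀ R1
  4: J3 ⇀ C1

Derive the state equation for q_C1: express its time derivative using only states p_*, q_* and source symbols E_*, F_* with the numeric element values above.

b2 →J3  (Se1: effort source, stroke at far end)
b4 →J3  (prefer integral on C1)
b1 →J2  (closing 1-jn rule on J3)
b0 →J1  (common-e at J2 fixed by 1)
b3 →R1  (J1 effort already set via bond 0)

dq_C1/dt = E_Se1/2 - q_C1/10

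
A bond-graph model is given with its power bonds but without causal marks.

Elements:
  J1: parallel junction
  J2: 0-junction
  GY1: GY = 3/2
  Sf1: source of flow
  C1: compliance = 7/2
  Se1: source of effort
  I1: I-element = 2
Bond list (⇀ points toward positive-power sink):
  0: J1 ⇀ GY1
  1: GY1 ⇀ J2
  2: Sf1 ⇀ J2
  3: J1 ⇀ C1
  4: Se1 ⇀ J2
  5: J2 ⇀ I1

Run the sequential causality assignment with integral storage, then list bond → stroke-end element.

b2 |Sf1  (Sf1 (Sf) sets flow on bond)
b4 |J2  (Se1 (Se) sets effort on bond)
b1 |GY1  (common-e at J2 fixed by 4)
b5 |I1  (common-e at J2 fixed by 4)
b0 |GY1  (GY1 both-in/both-out from 1)
b3 |J1  (J1: last free bond brings effort in)

#0 →GY1
#1 →GY1
#2 →Sf1
#3 →J1
#4 →J2
#5 →I1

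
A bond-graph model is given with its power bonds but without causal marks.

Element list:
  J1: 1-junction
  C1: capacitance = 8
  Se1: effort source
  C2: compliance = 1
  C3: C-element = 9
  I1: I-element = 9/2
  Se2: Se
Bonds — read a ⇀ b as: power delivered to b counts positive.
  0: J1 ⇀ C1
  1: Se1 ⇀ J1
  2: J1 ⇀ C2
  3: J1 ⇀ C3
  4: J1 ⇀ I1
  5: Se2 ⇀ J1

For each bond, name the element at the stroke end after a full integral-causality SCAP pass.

bond 1 stroke→J1  (Se1: effort source, stroke at far end)
bond 5 stroke→J1  (Se2: effort source, stroke at far end)
bond 0 stroke→J1  (C1 integral (e out))
bond 2 stroke→J1  (prefer integral on C2)
bond 3 stroke→J1  (C3: C, integral causality)
bond 4 stroke→I1  (J1: last free bond brings flow in)

β0 stroke at J1
β1 stroke at J1
β2 stroke at J1
β3 stroke at J1
β4 stroke at I1
β5 stroke at J1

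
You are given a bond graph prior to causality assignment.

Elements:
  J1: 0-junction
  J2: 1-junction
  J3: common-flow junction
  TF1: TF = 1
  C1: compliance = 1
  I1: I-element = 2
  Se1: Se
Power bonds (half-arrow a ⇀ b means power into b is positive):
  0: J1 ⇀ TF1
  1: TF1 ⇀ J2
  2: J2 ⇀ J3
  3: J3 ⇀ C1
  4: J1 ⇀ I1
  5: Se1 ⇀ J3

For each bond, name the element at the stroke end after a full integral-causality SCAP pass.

#0 →J1
#1 →TF1
#2 →J2
#3 →J3
#4 →I1
#5 →J3

#5 →J3  (source Se1 imposes e)
#3 →J3  (C1 integral (e out))
#2 →J2  (J3 needs exactly one f-in)
#1 →TF1  (J2: last free bond brings flow in)
#0 →J1  (TF TF1: opposite of bond 1)
#4 →I1  (0-jn J1 has e-setter on 0)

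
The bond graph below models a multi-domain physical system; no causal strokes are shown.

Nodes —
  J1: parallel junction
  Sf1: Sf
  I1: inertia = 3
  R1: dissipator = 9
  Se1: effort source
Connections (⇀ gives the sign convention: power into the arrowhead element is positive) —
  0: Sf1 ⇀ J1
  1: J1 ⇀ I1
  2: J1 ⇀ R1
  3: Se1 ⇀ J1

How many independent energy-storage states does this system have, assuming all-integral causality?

bond 0 |Sf1  (source Sf1 imposes f)
bond 3 |J1  (Se1 fixes effort; stroke away)
bond 1 |I1  (J1 effort already set via bond 3)
bond 2 |R1  (J1: bond 3 brought effort, rest push out)

1  (I1 all integral)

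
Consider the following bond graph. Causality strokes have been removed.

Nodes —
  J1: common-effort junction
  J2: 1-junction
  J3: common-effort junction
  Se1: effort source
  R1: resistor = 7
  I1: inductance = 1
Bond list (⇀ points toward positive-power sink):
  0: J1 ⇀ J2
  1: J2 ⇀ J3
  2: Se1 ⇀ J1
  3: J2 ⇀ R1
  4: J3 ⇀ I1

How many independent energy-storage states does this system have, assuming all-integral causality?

bond 2 |J1  (Se1 (Se) sets effort on bond)
bond 0 |J2  (J1 effort already set via bond 2)
bond 4 |I1  (I1: I, integral causality)
bond 1 |J3  (J3 needs exactly one e-in)
bond 3 |J2  (common-f at J2 fixed by 1)

1  (I1 all integral)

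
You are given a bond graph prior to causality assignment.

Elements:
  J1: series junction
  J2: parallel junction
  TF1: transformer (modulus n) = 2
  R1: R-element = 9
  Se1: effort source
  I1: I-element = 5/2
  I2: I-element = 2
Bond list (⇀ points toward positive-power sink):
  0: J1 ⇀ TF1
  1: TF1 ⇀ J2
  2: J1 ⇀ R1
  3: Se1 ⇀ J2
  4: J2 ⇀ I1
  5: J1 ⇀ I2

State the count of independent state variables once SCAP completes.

b3 →J2  (source Se1 imposes e)
b1 →TF1  (common-e at J2 fixed by 3)
b4 →I1  (J2 effort already set via bond 3)
b0 →J1  (TF TF1: opposite of bond 1)
b5 →I2  (prefer integral on I2)
b2 →J1  (J1 flow already set via bond 5)

2  (I1, I2 all integral)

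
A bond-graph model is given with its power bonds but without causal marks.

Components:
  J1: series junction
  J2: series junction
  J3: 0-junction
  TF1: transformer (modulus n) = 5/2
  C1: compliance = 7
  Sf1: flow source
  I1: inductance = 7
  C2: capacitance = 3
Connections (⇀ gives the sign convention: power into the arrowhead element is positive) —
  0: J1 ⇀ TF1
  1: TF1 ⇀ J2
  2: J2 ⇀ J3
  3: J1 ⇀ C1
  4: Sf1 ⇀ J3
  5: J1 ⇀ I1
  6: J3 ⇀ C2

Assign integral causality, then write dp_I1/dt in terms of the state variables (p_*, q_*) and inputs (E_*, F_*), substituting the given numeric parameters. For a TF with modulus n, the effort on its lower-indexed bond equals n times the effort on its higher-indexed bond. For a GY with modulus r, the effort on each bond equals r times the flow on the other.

β4 →Sf1  (Sf1: flow source, stroke at near end)
β3 →J1  (C1 outputs effort q/C1)
β5 →I1  (I1 integral (f out))
β0 →J1  (common-f at J1 fixed by 5)
β1 →TF1  (TF1: transformer flips bond 0)
β2 →J2  (1-jn J2 has f-setter on 1)
β6 →J3  (only one effort-in slot at J3)

dp_I1/dt = -q_C1/7 - 5*q_C2/6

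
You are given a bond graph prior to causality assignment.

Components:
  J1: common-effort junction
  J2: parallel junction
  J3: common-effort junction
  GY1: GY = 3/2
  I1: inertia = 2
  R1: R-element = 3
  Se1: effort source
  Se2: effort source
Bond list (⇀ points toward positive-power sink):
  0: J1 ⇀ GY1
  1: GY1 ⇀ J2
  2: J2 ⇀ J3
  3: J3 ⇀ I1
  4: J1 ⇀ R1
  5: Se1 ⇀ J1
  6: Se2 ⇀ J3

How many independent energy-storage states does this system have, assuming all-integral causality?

1  (I1 all integral)

bond 5 stroke at J1  (Se1 (Se) sets effort on bond)
bond 6 stroke at J3  (Se2 fixes effort; stroke away)
bond 0 stroke at GY1  (common-e at J1 fixed by 5)
bond 4 stroke at R1  (common-e at J1 fixed by 5)
bond 2 stroke at J2  (0-jn J3 has e-setter on 6)
bond 3 stroke at I1  (J3 effort already set via bond 6)
bond 1 stroke at GY1  (GY1 both-in/both-out from 0)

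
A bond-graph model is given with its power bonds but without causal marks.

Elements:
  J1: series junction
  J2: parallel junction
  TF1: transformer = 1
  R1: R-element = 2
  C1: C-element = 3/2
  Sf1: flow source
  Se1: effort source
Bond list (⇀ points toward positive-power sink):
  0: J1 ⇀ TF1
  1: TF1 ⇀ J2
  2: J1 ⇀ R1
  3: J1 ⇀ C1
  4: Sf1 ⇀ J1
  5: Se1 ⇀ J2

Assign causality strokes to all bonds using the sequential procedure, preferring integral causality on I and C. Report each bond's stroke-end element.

b4 |Sf1  (Sf1 (Sf) sets flow on bond)
b5 |J2  (Se1 fixes effort; stroke away)
b0 |J1  (J1: bond 4 brought flow, rest push out)
b2 |J1  (common-f at J1 fixed by 4)
b3 |J1  (1-jn J1 has f-setter on 4)
b1 |TF1  (J2: bond 5 brought effort, rest push out)

bond 0 stroke→J1
bond 1 stroke→TF1
bond 2 stroke→J1
bond 3 stroke→J1
bond 4 stroke→Sf1
bond 5 stroke→J2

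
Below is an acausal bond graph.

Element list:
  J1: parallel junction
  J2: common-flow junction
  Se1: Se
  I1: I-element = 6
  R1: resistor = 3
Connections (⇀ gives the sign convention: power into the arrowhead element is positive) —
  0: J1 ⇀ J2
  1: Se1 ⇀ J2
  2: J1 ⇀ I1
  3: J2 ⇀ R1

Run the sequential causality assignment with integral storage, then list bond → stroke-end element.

b1 |J2  (Se1 (Se) sets effort on bond)
b2 |I1  (I1 integral (f out))
b0 |J1  (closing 0-jn rule on J1)
b3 |J2  (common-f at J2 fixed by 0)

β0 stroke→J1
β1 stroke→J2
β2 stroke→I1
β3 stroke→J2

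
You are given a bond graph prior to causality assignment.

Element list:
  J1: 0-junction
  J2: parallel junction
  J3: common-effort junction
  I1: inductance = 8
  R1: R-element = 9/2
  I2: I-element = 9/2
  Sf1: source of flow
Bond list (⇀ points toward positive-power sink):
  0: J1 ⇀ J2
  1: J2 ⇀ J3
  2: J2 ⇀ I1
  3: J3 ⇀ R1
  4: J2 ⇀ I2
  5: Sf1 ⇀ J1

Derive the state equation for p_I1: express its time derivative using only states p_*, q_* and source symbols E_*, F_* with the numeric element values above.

dp_I1/dt = 9*F_Sf1/2 - 9*p_I1/16 - p_I2

β5 |Sf1  (source Sf1 imposes f)
β0 |J1  (closing 0-jn rule on J1)
β2 |I1  (I1 integral (f out))
β4 |I2  (I2: I, integral causality)
β1 |J2  (J2 needs exactly one e-in)
β3 |J3  (closing 0-jn rule on J3)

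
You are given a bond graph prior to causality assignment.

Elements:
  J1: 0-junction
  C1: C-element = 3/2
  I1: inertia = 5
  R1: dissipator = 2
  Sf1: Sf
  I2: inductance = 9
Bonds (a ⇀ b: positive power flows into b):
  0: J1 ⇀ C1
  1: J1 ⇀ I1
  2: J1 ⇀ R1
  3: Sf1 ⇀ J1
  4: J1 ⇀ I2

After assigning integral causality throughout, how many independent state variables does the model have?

3  (C1, I1, I2 all integral)

#3 |Sf1  (Sf1: flow source, stroke at near end)
#0 |J1  (prefer integral on C1)
#1 |I1  (J1 effort already set via bond 0)
#2 |R1  (0-jn J1 has e-setter on 0)
#4 |I2  (J1 effort already set via bond 0)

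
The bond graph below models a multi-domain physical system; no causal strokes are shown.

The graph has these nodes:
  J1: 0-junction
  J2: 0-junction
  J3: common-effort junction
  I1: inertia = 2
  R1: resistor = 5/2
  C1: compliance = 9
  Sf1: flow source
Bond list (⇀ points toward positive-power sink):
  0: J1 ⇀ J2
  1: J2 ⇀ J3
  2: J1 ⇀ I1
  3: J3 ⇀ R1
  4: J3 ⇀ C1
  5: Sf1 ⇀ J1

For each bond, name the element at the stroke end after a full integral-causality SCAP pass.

#0 stroke at J1
#1 stroke at J2
#2 stroke at I1
#3 stroke at R1
#4 stroke at J3
#5 stroke at Sf1

bond 5 stroke at Sf1  (Sf1 fixes flow; stroke at Sf1)
bond 2 stroke at I1  (I1 outputs flow p/I1)
bond 0 stroke at J1  (closing 0-jn rule on J1)
bond 1 stroke at J2  (J2: last free bond brings effort in)
bond 4 stroke at J3  (C1 integral (e out))
bond 3 stroke at R1  (J3: bond 4 brought effort, rest push out)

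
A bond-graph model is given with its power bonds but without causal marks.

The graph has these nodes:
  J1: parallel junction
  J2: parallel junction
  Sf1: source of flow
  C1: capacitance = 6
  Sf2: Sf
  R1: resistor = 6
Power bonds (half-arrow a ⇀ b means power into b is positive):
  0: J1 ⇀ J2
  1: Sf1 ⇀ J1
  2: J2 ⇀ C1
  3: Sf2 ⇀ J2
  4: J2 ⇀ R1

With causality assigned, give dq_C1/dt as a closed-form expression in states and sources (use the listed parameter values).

bond 1 stroke→Sf1  (source Sf1 imposes f)
bond 3 stroke→Sf2  (source Sf2 imposes f)
bond 0 stroke→J1  (J1: last free bond brings effort in)
bond 2 stroke→J2  (prefer integral on C1)
bond 4 stroke→R1  (0-jn J2 has e-setter on 2)

dq_C1/dt = F_Sf1 + F_Sf2 - q_C1/36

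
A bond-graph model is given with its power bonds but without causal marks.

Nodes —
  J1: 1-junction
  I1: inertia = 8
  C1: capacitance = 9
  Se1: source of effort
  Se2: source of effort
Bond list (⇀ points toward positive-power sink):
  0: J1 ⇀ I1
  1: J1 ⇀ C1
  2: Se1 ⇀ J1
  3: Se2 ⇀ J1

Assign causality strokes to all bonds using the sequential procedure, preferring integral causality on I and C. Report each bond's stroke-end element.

#0 stroke at I1
#1 stroke at J1
#2 stroke at J1
#3 stroke at J1

b2 stroke→J1  (Se1 (Se) sets effort on bond)
b3 stroke→J1  (Se2 (Se) sets effort on bond)
b0 stroke→I1  (I1: I, integral causality)
b1 stroke→J1  (common-f at J1 fixed by 0)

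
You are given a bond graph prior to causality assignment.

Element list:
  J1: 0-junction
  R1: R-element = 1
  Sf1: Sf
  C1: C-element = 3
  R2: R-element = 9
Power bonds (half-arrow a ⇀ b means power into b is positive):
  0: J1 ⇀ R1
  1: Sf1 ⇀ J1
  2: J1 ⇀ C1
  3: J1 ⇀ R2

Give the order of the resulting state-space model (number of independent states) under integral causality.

1  (C1 all integral)

b1 →Sf1  (Sf1: flow source, stroke at near end)
b2 →J1  (C1 outputs effort q/C1)
b0 →R1  (J1 effort already set via bond 2)
b3 →R2  (common-e at J1 fixed by 2)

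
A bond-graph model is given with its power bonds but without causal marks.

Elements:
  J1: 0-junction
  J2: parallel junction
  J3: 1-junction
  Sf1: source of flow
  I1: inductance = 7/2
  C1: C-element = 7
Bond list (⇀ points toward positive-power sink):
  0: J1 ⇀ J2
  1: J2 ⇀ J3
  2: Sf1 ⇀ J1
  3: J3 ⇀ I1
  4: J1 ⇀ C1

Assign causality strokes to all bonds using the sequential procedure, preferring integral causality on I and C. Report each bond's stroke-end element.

β2 |Sf1  (Sf1 fixes flow; stroke at Sf1)
β3 |I1  (I1: I, integral causality)
β1 |J3  (1-jn J3 has f-setter on 3)
β0 |J2  (closing 0-jn rule on J2)
β4 |J1  (closing 0-jn rule on J1)

#0 stroke at J2
#1 stroke at J3
#2 stroke at Sf1
#3 stroke at I1
#4 stroke at J1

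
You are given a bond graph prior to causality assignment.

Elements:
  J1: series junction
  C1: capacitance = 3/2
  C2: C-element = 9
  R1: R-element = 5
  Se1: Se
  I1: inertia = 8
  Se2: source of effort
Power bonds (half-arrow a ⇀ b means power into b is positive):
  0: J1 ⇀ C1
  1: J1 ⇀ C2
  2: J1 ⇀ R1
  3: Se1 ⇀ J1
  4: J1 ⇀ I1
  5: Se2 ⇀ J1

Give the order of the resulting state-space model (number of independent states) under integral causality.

3  (C1, C2, I1 all integral)

β3 stroke→J1  (Se1: effort source, stroke at far end)
β5 stroke→J1  (Se2: effort source, stroke at far end)
β0 stroke→J1  (C1: C, integral causality)
β1 stroke→J1  (C2 outputs effort q/C2)
β4 stroke→I1  (I1 integral (f out))
β2 stroke→J1  (J1: bond 4 brought flow, rest push out)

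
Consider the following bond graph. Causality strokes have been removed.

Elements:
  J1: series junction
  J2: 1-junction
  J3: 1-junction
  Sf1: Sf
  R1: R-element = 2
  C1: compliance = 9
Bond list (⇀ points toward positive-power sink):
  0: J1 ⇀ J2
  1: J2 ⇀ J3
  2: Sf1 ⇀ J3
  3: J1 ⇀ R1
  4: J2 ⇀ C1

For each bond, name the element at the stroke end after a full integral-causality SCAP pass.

#2 →Sf1  (source Sf1 imposes f)
#1 →J3  (J3: bond 2 brought flow, rest push out)
#0 →J2  (common-f at J2 fixed by 1)
#4 →J2  (J2: bond 1 brought flow, rest push out)
#3 →J1  (J1: bond 0 brought flow, rest push out)

#0 stroke→J2
#1 stroke→J3
#2 stroke→Sf1
#3 stroke→J1
#4 stroke→J2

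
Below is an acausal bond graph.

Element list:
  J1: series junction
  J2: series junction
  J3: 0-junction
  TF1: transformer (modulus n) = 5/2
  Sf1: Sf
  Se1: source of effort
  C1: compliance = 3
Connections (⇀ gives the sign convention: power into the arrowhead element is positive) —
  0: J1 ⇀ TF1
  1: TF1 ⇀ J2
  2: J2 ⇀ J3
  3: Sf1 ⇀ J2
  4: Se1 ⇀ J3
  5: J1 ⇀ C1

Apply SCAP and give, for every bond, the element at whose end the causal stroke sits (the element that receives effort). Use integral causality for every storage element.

β0 stroke→TF1
β1 stroke→J2
β2 stroke→J2
β3 stroke→Sf1
β4 stroke→J3
β5 stroke→J1

#3 stroke at Sf1  (source Sf1 imposes f)
#4 stroke at J3  (source Se1 imposes e)
#1 stroke at J2  (common-f at J2 fixed by 3)
#2 stroke at J2  (1-jn J2 has f-setter on 3)
#0 stroke at TF1  (TF1 one-in-one-out from 1)
#5 stroke at J1  (J1: bond 0 brought flow, rest push out)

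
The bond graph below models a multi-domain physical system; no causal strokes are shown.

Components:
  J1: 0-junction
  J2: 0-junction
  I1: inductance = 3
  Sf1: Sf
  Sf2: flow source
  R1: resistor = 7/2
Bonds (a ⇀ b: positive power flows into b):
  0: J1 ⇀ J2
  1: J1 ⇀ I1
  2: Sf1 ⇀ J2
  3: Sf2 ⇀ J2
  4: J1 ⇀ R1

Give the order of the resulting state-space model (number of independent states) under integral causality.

β2 →Sf1  (Sf1 fixes flow; stroke at Sf1)
β3 →Sf2  (Sf2 (Sf) sets flow on bond)
β0 →J2  (J2: last free bond brings effort in)
β1 →I1  (I1: I, integral causality)
β4 →J1  (only one effort-in slot at J1)

1  (I1 all integral)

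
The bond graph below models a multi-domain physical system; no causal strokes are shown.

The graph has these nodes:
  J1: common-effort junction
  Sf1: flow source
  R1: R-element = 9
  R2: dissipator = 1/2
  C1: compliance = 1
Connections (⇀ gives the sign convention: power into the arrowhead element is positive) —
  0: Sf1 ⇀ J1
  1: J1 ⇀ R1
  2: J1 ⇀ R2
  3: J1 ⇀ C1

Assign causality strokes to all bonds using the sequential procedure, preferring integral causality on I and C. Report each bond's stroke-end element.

b0 |Sf1  (source Sf1 imposes f)
b3 |J1  (C1: C, integral causality)
b1 |R1  (common-e at J1 fixed by 3)
b2 |R2  (0-jn J1 has e-setter on 3)

#0 |Sf1
#1 |R1
#2 |R2
#3 |J1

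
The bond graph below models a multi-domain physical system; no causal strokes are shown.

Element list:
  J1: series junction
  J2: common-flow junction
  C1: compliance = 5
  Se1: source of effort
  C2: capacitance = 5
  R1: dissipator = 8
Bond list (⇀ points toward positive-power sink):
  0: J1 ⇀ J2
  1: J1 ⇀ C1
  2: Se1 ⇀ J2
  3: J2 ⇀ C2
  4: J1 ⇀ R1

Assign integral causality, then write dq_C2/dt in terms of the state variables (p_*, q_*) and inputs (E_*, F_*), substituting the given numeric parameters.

dq_C2/dt = E_Se1/8 - q_C1/40 - q_C2/40

β2 stroke at J2  (Se1 (Se) sets effort on bond)
β1 stroke at J1  (C1: C, integral causality)
β3 stroke at J2  (prefer integral on C2)
β0 stroke at J1  (closing 1-jn rule on J2)
β4 stroke at R1  (J1 needs exactly one f-in)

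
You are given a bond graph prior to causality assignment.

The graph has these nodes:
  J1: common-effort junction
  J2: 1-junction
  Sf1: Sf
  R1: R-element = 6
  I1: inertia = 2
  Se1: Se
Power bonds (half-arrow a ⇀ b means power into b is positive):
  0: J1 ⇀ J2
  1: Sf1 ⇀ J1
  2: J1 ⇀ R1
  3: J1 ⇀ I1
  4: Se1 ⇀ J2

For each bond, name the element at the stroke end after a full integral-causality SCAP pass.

b0 |J1
b1 |Sf1
b2 |R1
b3 |I1
b4 |J2

β1 |Sf1  (Sf1 fixes flow; stroke at Sf1)
β4 |J2  (Se1: effort source, stroke at far end)
β0 |J1  (J2: last free bond brings flow in)
β2 |R1  (J1 effort already set via bond 0)
β3 |I1  (J1: bond 0 brought effort, rest push out)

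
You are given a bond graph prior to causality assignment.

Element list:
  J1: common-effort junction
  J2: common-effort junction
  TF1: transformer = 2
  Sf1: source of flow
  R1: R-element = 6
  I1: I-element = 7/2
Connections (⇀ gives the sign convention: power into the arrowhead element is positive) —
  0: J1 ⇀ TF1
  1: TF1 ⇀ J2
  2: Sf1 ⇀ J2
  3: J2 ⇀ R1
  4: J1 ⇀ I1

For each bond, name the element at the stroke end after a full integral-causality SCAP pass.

#0 |J1
#1 |TF1
#2 |Sf1
#3 |J2
#4 |I1

β2 stroke→Sf1  (Sf1: flow source, stroke at near end)
β4 stroke→I1  (I1 outputs flow p/I1)
β0 stroke→J1  (closing 0-jn rule on J1)
β1 stroke→TF1  (TF1 one-in-one-out from 0)
β3 stroke→J2  (only one effort-in slot at J2)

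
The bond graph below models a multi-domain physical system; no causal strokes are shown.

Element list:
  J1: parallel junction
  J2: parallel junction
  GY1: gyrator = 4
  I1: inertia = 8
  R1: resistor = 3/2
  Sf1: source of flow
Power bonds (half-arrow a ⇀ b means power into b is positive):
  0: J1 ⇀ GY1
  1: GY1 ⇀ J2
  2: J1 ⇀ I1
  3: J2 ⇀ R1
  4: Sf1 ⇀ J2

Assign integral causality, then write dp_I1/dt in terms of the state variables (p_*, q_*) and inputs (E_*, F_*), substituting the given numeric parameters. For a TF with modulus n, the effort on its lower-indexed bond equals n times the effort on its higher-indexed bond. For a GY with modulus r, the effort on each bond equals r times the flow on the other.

bond 4 stroke at Sf1  (Sf1 fixes flow; stroke at Sf1)
bond 2 stroke at I1  (prefer integral on I1)
bond 0 stroke at J1  (closing 0-jn rule on J1)
bond 1 stroke at J2  (GY1 both-in/both-out from 0)
bond 3 stroke at R1  (common-e at J2 fixed by 1)

dp_I1/dt = -4*F_Sf1 - 4*p_I1/3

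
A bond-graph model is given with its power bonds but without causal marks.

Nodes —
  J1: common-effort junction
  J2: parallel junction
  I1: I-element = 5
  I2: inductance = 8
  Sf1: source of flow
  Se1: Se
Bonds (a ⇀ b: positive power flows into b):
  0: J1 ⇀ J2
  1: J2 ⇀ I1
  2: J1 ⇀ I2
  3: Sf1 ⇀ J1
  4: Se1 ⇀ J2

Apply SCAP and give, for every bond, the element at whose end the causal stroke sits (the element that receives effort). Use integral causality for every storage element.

β3 →Sf1  (Sf1: flow source, stroke at near end)
β4 →J2  (Se1 fixes effort; stroke away)
β0 →J1  (J2 effort already set via bond 4)
β1 →I1  (common-e at J2 fixed by 4)
β2 →I2  (J1: bond 0 brought effort, rest push out)

#0 stroke at J1
#1 stroke at I1
#2 stroke at I2
#3 stroke at Sf1
#4 stroke at J2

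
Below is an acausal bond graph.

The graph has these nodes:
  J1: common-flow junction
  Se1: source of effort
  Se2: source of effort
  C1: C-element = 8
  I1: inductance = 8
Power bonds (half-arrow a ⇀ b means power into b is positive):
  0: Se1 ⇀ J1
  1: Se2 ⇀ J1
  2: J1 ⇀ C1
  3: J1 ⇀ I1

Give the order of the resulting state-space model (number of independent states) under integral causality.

#0 stroke at J1  (Se1: effort source, stroke at far end)
#1 stroke at J1  (Se2 fixes effort; stroke away)
#2 stroke at J1  (C1 outputs effort q/C1)
#3 stroke at I1  (only one flow-in slot at J1)

2  (C1, I1 all integral)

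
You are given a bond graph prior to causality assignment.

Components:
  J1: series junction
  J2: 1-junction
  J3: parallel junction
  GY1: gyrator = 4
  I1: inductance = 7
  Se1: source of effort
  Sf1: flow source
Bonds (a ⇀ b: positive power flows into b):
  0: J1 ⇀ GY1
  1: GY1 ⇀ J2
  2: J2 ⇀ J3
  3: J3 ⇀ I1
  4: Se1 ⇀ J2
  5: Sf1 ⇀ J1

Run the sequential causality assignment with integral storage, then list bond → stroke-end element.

b0 |J1
b1 |J2
b2 |J3
b3 |I1
b4 |J2
b5 |Sf1

β4 stroke→J2  (Se1 fixes effort; stroke away)
β5 stroke→Sf1  (source Sf1 imposes f)
β0 stroke→J1  (J1: bond 5 brought flow, rest push out)
β1 stroke→J2  (GY1 both-in/both-out from 0)
β2 stroke→J3  (only one flow-in slot at J2)
β3 stroke→I1  (J3 effort already set via bond 2)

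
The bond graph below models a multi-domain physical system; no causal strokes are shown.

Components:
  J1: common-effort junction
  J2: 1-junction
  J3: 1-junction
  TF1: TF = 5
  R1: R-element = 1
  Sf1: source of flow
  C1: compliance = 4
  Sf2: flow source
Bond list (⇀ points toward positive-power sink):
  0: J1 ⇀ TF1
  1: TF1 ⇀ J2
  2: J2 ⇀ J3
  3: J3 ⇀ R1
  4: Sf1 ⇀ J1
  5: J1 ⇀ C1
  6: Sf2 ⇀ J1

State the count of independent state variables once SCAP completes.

1  (C1 all integral)

β4 stroke→Sf1  (source Sf1 imposes f)
β6 stroke→Sf2  (Sf2 fixes flow; stroke at Sf2)
β5 stroke→J1  (C1 integral (e out))
β0 stroke→TF1  (J1 effort already set via bond 5)
β1 stroke→J2  (TF1: transformer flips bond 0)
β2 stroke→J3  (J2: last free bond brings flow in)
β3 stroke→R1  (closing 1-jn rule on J3)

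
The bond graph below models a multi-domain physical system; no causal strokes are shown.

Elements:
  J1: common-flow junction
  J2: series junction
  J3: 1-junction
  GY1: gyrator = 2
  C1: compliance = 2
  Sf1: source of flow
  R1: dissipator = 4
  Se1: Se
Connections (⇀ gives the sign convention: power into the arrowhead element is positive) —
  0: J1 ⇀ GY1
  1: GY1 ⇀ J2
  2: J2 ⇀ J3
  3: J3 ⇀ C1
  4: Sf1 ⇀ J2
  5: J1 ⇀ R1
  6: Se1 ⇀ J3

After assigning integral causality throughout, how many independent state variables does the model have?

1  (C1 all integral)

β4 |Sf1  (source Sf1 imposes f)
β6 |J3  (source Se1 imposes e)
β1 |J2  (J2: bond 4 brought flow, rest push out)
β2 |J2  (common-f at J2 fixed by 4)
β3 |J3  (common-f at J3 fixed by 2)
β0 |J1  (GY GY1: same side as bond 1)
β5 |R1  (only one flow-in slot at J1)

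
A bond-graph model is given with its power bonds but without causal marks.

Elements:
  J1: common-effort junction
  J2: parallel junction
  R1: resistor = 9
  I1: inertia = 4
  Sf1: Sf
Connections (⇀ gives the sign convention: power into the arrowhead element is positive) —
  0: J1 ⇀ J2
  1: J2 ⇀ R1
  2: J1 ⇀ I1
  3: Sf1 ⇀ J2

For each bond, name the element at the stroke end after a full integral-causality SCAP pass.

β3 stroke→Sf1  (Sf1: flow source, stroke at near end)
β2 stroke→I1  (I1 outputs flow p/I1)
β0 stroke→J1  (only one effort-in slot at J1)
β1 stroke→J2  (only one effort-in slot at J2)

β0 |J1
β1 |J2
β2 |I1
β3 |Sf1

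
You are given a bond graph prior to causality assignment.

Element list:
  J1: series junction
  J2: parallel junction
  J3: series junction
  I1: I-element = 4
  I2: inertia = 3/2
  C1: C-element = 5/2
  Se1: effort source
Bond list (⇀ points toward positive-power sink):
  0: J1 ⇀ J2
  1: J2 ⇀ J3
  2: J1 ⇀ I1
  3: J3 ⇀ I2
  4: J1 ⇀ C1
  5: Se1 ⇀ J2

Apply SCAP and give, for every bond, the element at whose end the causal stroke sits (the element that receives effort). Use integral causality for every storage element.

b5 stroke→J2  (Se1 (Se) sets effort on bond)
b0 stroke→J1  (0-jn J2 has e-setter on 5)
b1 stroke→J3  (0-jn J2 has e-setter on 5)
b3 stroke→I2  (J3 needs exactly one f-in)
b2 stroke→I1  (prefer integral on I1)
b4 stroke→J1  (J1 flow already set via bond 2)

#0 |J1
#1 |J3
#2 |I1
#3 |I2
#4 |J1
#5 |J2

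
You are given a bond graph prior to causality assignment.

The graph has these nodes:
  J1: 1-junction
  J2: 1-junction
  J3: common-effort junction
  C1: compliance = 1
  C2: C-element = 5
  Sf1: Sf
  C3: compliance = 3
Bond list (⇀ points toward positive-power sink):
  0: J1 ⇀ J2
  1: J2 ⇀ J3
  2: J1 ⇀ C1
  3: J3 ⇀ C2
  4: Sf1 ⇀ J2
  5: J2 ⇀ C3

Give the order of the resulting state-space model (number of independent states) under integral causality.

b4 →Sf1  (Sf1 (Sf) sets flow on bond)
b0 →J2  (1-jn J2 has f-setter on 4)
b1 →J2  (J2 flow already set via bond 4)
b5 →J2  (1-jn J2 has f-setter on 4)
b3 →J3  (only one effort-in slot at J3)
b2 →J1  (common-f at J1 fixed by 0)

3  (C1, C2, C3 all integral)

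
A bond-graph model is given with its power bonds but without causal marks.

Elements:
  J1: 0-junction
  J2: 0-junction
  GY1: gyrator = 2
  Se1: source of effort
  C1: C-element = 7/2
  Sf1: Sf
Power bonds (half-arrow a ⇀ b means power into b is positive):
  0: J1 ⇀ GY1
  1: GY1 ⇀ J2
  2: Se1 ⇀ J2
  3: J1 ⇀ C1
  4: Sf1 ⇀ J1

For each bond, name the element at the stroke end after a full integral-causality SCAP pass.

bond 2 stroke at J2  (Se1 fixes effort; stroke away)
bond 4 stroke at Sf1  (Sf1 fixes flow; stroke at Sf1)
bond 1 stroke at GY1  (J2: bond 2 brought effort, rest push out)
bond 0 stroke at GY1  (GY1: gyrator matches bond 1)
bond 3 stroke at J1  (only one effort-in slot at J1)

#0 →GY1
#1 →GY1
#2 →J2
#3 →J1
#4 →Sf1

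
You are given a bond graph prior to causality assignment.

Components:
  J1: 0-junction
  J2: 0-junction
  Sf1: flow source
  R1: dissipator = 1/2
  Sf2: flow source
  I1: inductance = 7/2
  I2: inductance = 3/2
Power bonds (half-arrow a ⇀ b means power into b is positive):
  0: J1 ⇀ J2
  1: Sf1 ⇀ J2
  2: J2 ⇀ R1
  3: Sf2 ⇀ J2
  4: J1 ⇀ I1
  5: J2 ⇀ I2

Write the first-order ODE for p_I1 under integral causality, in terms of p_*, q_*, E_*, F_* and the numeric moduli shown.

bond 1 |Sf1  (Sf1: flow source, stroke at near end)
bond 3 |Sf2  (Sf2: flow source, stroke at near end)
bond 4 |I1  (I1 outputs flow p/I1)
bond 0 |J1  (only one effort-in slot at J1)
bond 5 |I2  (I2 outputs flow p/I2)
bond 2 |J2  (only one effort-in slot at J2)

dp_I1/dt = F_Sf1/2 + F_Sf2/2 - p_I1/7 - p_I2/3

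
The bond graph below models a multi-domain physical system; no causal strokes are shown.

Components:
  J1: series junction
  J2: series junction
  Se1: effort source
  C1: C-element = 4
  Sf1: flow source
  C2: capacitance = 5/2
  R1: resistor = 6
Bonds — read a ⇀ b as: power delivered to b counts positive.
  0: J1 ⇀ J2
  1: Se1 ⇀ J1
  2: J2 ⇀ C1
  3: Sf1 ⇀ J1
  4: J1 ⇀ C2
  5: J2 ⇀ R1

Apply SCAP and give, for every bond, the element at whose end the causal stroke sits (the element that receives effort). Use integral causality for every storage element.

b0 |J1
b1 |J1
b2 |J2
b3 |Sf1
b4 |J1
b5 |J2

β1 stroke→J1  (source Se1 imposes e)
β3 stroke→Sf1  (source Sf1 imposes f)
β0 stroke→J1  (J1 flow already set via bond 3)
β4 stroke→J1  (common-f at J1 fixed by 3)
β2 stroke→J2  (J2 flow already set via bond 0)
β5 stroke→J2  (J2: bond 0 brought flow, rest push out)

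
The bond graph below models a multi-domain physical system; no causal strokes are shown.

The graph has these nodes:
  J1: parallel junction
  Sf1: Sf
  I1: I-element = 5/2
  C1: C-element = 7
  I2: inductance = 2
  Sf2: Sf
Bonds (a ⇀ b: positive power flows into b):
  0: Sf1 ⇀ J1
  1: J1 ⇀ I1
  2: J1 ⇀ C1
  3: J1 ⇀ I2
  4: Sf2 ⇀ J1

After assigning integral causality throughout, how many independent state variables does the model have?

3  (C1, I1, I2 all integral)

#0 →Sf1  (Sf1 fixes flow; stroke at Sf1)
#4 →Sf2  (source Sf2 imposes f)
#1 →I1  (prefer integral on I1)
#2 →J1  (C1 integral (e out))
#3 →I2  (common-e at J1 fixed by 2)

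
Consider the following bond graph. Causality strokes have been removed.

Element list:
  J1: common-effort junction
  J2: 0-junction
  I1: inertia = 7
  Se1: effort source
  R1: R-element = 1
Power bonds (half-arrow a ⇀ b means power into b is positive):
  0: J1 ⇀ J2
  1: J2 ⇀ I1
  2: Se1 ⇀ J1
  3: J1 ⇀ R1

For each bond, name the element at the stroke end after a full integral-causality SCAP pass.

#2 →J1  (Se1 fixes effort; stroke away)
#0 →J2  (J1 effort already set via bond 2)
#3 →R1  (0-jn J1 has e-setter on 2)
#1 →I1  (J2 effort already set via bond 0)

b0 →J2
b1 →I1
b2 →J1
b3 →R1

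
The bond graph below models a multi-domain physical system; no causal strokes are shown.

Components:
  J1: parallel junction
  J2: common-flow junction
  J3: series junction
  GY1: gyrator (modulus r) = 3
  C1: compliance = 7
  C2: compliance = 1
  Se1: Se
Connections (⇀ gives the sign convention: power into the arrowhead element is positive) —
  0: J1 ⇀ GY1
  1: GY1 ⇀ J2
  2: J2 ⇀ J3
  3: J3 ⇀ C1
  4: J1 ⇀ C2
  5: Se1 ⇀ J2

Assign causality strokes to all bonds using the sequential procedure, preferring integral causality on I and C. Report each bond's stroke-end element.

bond 5 →J2  (Se1 fixes effort; stroke away)
bond 3 →J3  (C1 integral (e out))
bond 2 →J2  (only one flow-in slot at J3)
bond 1 →GY1  (J2 needs exactly one f-in)
bond 0 →GY1  (GY GY1: same side as bond 1)
bond 4 →J1  (only one effort-in slot at J1)

β0 →GY1
β1 →GY1
β2 →J2
β3 →J3
β4 →J1
β5 →J2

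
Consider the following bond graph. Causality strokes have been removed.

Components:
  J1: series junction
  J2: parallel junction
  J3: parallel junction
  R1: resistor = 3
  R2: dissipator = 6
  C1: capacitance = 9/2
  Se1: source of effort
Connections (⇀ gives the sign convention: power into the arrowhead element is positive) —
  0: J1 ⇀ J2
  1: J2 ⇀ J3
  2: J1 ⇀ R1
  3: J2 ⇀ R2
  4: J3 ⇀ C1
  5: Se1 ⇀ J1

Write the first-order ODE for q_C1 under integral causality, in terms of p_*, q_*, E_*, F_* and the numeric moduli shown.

#5 stroke→J1  (source Se1 imposes e)
#4 stroke→J3  (C1 outputs effort q/C1)
#1 stroke→J2  (J3: bond 4 brought effort, rest push out)
#0 stroke→J1  (0-jn J2 has e-setter on 1)
#3 stroke→R2  (J2: bond 1 brought effort, rest push out)
#2 stroke→R1  (only one flow-in slot at J1)

dq_C1/dt = E_Se1/3 - q_C1/9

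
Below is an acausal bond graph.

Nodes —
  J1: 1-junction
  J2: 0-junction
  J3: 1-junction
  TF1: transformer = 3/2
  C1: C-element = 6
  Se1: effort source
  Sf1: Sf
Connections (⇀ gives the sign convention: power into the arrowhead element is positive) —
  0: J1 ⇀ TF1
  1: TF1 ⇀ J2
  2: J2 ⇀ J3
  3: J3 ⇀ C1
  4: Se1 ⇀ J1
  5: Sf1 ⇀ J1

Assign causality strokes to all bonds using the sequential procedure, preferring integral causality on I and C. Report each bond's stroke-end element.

#0 stroke→J1
#1 stroke→TF1
#2 stroke→J2
#3 stroke→J3
#4 stroke→J1
#5 stroke→Sf1

#4 →J1  (Se1 fixes effort; stroke away)
#5 →Sf1  (Sf1 fixes flow; stroke at Sf1)
#0 →J1  (J1 flow already set via bond 5)
#1 →TF1  (TF1 one-in-one-out from 0)
#2 →J2  (J2: last free bond brings effort in)
#3 →J3  (J3: bond 2 brought flow, rest push out)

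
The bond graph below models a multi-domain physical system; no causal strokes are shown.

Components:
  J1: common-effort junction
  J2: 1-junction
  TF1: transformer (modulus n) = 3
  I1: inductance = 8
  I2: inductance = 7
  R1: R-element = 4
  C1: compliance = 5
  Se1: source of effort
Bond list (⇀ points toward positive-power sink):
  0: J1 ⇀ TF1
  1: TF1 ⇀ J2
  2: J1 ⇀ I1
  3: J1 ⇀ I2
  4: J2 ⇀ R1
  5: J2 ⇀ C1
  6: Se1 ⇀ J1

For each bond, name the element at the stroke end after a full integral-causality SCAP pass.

b6 stroke→J1  (Se1 fixes effort; stroke away)
b0 stroke→TF1  (J1 effort already set via bond 6)
b2 stroke→I1  (J1: bond 6 brought effort, rest push out)
b3 stroke→I2  (0-jn J1 has e-setter on 6)
b1 stroke→J2  (through TF1, causality passes straight; one stroke at TF1)
b5 stroke→J2  (C1 integral (e out))
b4 stroke→R1  (J2: last free bond brings flow in)

bond 0 stroke at TF1
bond 1 stroke at J2
bond 2 stroke at I1
bond 3 stroke at I2
bond 4 stroke at R1
bond 5 stroke at J2
bond 6 stroke at J1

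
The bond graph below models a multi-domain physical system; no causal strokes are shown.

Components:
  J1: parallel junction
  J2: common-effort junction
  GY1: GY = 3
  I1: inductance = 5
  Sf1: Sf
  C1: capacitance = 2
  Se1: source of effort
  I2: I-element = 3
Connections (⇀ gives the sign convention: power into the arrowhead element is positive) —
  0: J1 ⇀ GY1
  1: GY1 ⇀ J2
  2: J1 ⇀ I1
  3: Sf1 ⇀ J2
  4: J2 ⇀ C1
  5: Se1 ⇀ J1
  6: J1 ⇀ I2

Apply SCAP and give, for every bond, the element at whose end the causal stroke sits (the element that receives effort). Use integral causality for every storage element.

b0 |GY1
b1 |GY1
b2 |I1
b3 |Sf1
b4 |J2
b5 |J1
b6 |I2

β3 →Sf1  (Sf1 fixes flow; stroke at Sf1)
β5 →J1  (Se1: effort source, stroke at far end)
β0 →GY1  (common-e at J1 fixed by 5)
β2 →I1  (common-e at J1 fixed by 5)
β6 →I2  (common-e at J1 fixed by 5)
β1 →GY1  (through GY1, causality inverts; strokes same side of GY1)
β4 →J2  (J2 needs exactly one e-in)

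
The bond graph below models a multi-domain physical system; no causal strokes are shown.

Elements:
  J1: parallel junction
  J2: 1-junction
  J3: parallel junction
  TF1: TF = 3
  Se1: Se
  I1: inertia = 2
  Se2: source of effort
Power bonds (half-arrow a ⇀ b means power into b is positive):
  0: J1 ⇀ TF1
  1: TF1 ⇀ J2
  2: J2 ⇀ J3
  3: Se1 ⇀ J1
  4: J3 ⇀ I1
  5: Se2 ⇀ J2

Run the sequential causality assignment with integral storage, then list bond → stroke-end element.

b0 |TF1
b1 |J2
b2 |J3
b3 |J1
b4 |I1
b5 |J2

bond 3 stroke at J1  (Se1 (Se) sets effort on bond)
bond 5 stroke at J2  (source Se2 imposes e)
bond 0 stroke at TF1  (J1 effort already set via bond 3)
bond 1 stroke at J2  (TF TF1: opposite of bond 0)
bond 2 stroke at J3  (J2: last free bond brings flow in)
bond 4 stroke at I1  (J3 effort already set via bond 2)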